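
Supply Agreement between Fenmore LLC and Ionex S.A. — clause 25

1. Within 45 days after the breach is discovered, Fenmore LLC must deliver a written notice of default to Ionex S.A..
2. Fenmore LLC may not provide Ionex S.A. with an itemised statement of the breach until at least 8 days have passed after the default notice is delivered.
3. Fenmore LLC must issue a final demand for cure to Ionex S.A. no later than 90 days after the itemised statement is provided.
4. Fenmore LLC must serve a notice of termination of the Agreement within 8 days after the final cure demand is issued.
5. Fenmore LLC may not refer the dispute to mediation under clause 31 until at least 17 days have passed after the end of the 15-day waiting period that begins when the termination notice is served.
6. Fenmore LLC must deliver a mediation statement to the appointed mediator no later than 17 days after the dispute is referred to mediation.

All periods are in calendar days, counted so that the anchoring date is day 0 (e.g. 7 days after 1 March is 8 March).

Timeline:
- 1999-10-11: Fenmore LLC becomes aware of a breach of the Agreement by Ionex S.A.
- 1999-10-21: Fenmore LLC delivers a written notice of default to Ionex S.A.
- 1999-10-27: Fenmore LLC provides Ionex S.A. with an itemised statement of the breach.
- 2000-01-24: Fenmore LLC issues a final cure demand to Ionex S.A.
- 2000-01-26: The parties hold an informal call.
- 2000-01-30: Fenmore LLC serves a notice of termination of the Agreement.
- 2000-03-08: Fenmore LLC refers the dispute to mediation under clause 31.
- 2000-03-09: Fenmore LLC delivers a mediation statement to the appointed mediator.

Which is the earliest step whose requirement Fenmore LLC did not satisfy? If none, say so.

Step 1: 45 days after 1999-10-11 (when the breach is discovered) is 1999-11-25; done 1999-10-21 — timely.
Step 2: the earliest permitted date is 8 days after 1999-10-21 (when the default notice is delivered), i.e. 1999-10-29; acted on 1999-10-27, 2 days prematurely.

Step 2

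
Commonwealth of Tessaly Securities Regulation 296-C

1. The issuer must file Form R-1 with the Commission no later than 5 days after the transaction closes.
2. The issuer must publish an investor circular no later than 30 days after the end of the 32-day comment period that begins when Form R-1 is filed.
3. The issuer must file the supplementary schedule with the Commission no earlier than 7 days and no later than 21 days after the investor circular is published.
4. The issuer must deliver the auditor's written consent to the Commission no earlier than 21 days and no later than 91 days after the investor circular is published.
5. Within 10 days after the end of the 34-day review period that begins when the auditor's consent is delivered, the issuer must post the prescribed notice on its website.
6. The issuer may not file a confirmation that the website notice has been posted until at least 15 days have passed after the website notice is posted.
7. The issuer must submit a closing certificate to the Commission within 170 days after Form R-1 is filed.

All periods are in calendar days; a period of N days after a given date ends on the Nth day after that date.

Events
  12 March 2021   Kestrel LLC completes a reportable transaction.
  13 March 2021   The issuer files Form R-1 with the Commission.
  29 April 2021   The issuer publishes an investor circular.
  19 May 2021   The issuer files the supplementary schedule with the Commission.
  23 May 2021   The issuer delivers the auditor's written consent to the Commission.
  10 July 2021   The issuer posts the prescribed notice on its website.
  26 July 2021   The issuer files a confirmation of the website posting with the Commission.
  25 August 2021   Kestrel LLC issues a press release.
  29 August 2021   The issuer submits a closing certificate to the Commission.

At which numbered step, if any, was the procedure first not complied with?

(1) due by 12 March 2021 + 5 days = 17 March 2021; 13 March 2021 is within that limit.
(2) due by 14 April 2021 + 30 days = 14 May 2021; completed 29 April 2021, before the deadline.
(3) the permitted window runs from 29 April 2021 + 7 = 6 May 2021 to 29 April 2021 + 21 = 20 May 2021; done 19 May 2021 — within the window.
(4) the permitted window runs from 29 April 2021 + 21 = 20 May 2021 to 29 April 2021 + 91 = 29 July 2021; 23 May 2021 falls inside that range.
(5) due by 26 June 2021 + 10 days = 6 July 2021; done 10 July 2021 — 4 days late.
No need to go further; step 5 was not satisfied.

Step 5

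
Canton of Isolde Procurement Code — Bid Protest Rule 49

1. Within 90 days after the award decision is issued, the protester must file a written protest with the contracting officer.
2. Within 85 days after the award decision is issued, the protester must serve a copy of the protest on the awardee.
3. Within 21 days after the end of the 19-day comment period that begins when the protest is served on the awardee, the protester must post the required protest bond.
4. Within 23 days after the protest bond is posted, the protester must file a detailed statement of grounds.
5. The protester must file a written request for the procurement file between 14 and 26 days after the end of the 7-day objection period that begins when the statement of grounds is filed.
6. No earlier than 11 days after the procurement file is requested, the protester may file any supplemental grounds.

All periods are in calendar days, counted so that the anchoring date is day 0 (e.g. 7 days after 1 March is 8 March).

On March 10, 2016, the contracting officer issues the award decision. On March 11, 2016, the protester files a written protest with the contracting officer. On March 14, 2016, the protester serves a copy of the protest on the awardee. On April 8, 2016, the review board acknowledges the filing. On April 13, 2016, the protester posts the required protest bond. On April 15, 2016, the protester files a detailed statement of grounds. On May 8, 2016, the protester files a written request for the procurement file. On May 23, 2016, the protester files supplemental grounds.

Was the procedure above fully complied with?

Yes

(1) due by March 10, 2016 + 90 days = June 8, 2016; done March 11, 2016 — timely.
(2) due by March 10, 2016 + 85 days = June 3, 2016; done March 14, 2016 — timely.
(3) due by April 2, 2016 + 21 days = April 23, 2016; done April 13, 2016 — timely.
(4) due by April 13, 2016 + 23 days = May 6, 2016; completed April 15, 2016, before the deadline.
(5) the permitted window runs from April 22, 2016 + 14 = May 6, 2016 to April 22, 2016 + 26 = May 18, 2016; done May 8, 2016, which is between those dates.
(6) permitted from May 8, 2016 + 11 days = May 19, 2016 onward; done May 23, 2016, after the minimum wait.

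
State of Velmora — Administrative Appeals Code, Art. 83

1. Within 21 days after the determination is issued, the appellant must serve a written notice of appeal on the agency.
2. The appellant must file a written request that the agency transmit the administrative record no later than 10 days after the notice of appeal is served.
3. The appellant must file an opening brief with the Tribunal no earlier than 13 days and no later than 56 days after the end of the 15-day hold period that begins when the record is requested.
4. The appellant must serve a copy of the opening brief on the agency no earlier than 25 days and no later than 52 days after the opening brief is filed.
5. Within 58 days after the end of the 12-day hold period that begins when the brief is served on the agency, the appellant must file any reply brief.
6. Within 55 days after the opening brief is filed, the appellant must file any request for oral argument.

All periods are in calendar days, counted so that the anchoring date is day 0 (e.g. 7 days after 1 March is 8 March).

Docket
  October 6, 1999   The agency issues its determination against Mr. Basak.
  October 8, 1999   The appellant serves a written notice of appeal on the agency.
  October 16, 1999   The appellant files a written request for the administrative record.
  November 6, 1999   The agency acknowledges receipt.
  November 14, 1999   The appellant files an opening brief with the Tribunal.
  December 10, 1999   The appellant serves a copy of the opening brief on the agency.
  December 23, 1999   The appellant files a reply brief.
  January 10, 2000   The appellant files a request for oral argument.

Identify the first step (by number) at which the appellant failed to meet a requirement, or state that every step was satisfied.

Step 6

Step 1 — counting 21 days from October 6, 1999 (when the determination is issued) gives a deadline of October 27, 1999; October 8, 1999 is within that limit.
Step 2 — counting 10 days from October 8, 1999 (when the notice of appeal is served) gives a deadline of October 18, 1999; completed October 16, 1999, before the deadline.
Step 3 — 13 and 56 days from October 31, 1999 (end of the 15-day hold period, which began when the record is requested on October 16, 1999) are November 13, 1999 and December 26, 1999 respectively; November 14, 1999 falls inside that range.
Step 4 — 25 and 52 days from November 14, 1999 (when the opening brief is filed) are December 9, 1999 and January 5, 2000 respectively; done December 10, 1999, which is between those dates.
Step 5 — counting 58 days from December 22, 1999 (end of the 12-day hold period, which began when the brief is served on the agency on December 10, 1999) gives a deadline of February 18, 2000; done December 23, 1999 — timely.
Step 6 — counting 55 days from November 14, 1999 (when the opening brief is filed) gives a deadline of January 8, 2000; not done until January 10, 2000, 2 days after the deadline.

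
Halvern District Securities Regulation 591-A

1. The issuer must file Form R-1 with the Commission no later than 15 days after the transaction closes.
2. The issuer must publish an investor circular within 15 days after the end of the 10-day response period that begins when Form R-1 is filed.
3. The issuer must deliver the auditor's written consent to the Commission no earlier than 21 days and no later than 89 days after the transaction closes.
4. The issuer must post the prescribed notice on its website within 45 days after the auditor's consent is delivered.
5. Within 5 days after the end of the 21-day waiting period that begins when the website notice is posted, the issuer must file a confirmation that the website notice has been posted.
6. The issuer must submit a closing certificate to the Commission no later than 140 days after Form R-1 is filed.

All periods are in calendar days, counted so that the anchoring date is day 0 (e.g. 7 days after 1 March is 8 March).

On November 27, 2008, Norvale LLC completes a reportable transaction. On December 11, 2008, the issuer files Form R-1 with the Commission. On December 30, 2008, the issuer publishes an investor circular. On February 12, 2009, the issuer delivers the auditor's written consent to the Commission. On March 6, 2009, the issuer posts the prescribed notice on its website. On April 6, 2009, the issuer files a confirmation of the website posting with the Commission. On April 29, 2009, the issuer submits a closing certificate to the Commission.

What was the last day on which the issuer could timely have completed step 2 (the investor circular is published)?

Form R-1 is filed on December 11, 2008; the 10-day response period therefore ends December 21, 2008, and step 2 runs from that date. 15 days after December 21, 2008 is January 5, 2009.

January 5, 2009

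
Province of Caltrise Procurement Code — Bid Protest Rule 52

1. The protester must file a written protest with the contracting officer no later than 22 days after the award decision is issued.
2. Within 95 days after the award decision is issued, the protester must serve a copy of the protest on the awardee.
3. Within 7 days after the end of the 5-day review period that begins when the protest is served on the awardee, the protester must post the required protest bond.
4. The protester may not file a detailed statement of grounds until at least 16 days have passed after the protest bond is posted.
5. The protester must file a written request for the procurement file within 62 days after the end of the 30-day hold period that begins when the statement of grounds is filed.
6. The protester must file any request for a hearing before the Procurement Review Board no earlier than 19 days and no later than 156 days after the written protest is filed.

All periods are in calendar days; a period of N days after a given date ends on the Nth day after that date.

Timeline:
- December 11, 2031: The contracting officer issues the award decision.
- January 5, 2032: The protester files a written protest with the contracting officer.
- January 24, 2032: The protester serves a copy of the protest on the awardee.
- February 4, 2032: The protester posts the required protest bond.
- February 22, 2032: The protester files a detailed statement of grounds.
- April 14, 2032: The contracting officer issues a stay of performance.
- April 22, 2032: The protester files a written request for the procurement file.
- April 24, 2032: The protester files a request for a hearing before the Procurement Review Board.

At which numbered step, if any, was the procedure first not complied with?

Step 1

(1) due by December 11, 2031 + 22 days = January 2, 2032; done January 5, 2032 — 3 days late.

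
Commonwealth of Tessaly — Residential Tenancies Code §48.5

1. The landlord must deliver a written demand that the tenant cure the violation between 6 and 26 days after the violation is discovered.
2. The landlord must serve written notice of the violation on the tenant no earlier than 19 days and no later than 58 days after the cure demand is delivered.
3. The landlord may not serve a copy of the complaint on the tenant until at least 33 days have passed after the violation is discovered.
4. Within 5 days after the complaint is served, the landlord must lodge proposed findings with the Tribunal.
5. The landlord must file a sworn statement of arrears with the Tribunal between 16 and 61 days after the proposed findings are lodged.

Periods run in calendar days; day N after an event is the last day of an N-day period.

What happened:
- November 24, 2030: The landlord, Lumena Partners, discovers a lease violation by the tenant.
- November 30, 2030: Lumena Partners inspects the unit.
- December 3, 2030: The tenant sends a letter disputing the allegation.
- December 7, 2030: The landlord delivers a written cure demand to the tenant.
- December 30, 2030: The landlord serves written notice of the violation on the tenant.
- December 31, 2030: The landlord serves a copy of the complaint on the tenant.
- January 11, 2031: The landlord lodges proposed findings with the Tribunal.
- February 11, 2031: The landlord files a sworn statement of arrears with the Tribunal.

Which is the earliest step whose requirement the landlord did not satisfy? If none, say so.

Step 1: the window is 6–26 days after November 24, 2030 (when the violation is discovered), so November 30, 2030 through December 20, 2030; done December 7, 2030, which is between those dates.
Step 2: the window is 19–58 days after December 7, 2030 (when the cure demand is delivered), so December 26, 2030 through February 3, 2031; done December 30, 2030 — within the window.
Step 3: the earliest permitted date is 33 days after November 24, 2030 (when the violation is discovered), i.e. December 27, 2030; done December 31, 2030, after the minimum wait.
Step 4: 5 days after December 31, 2030 (when the complaint is served) is January 5, 2031; done January 11, 2031 — 6 days late.
The analysis stops there.

Step 4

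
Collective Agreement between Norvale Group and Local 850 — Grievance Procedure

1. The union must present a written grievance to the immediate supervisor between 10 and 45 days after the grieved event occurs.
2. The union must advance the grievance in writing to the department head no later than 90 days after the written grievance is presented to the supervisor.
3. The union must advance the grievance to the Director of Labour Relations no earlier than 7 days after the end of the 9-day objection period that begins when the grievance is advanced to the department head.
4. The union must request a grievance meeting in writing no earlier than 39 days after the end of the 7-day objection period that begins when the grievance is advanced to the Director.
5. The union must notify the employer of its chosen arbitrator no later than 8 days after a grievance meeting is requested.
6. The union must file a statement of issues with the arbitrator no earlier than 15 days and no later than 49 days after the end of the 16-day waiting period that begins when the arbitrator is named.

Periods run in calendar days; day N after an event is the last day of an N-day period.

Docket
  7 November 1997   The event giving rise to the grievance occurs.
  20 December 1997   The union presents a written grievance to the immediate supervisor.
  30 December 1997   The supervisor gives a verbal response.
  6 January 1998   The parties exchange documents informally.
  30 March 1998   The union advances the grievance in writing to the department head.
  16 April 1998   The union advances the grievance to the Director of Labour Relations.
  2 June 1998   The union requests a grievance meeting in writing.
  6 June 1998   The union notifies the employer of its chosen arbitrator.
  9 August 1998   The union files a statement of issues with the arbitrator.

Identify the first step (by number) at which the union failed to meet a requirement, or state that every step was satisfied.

(1) the permitted window runs from 7 November 1997 + 10 = 17 November 1997 to 7 November 1997 + 45 = 22 December 1997; done 20 December 1997 — within the window.
(2) due by 20 December 1997 + 90 days = 20 March 1998; not done until 30 March 1998, 10 days after the deadline.
Later steps need not be reached.

Step 2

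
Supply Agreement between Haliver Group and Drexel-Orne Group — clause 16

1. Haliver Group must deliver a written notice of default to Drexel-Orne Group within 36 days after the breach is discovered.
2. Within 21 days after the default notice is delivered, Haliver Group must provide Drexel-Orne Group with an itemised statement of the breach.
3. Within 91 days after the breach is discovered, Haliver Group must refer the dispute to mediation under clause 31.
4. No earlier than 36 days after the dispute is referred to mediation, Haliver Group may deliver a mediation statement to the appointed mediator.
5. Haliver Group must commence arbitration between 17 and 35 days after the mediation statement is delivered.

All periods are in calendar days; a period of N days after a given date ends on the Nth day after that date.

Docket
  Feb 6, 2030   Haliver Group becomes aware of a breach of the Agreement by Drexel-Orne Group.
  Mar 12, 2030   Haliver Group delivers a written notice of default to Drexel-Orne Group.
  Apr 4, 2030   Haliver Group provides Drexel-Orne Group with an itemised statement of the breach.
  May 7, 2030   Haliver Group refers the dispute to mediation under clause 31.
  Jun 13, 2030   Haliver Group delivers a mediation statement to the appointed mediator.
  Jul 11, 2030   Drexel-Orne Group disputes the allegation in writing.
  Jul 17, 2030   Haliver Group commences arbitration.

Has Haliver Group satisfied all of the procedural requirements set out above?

Step 1 — counting 36 days from Feb 6, 2030 (when the breach is discovered) gives a deadline of Mar 14, 2030; completed Mar 12, 2030, before the deadline.
Step 2 — counting 21 days from Mar 12, 2030 (when the default notice is delivered) gives a deadline of Apr 2, 2030; not done until Apr 4, 2030, 2 days after the deadline.
Later steps need not be reached.

No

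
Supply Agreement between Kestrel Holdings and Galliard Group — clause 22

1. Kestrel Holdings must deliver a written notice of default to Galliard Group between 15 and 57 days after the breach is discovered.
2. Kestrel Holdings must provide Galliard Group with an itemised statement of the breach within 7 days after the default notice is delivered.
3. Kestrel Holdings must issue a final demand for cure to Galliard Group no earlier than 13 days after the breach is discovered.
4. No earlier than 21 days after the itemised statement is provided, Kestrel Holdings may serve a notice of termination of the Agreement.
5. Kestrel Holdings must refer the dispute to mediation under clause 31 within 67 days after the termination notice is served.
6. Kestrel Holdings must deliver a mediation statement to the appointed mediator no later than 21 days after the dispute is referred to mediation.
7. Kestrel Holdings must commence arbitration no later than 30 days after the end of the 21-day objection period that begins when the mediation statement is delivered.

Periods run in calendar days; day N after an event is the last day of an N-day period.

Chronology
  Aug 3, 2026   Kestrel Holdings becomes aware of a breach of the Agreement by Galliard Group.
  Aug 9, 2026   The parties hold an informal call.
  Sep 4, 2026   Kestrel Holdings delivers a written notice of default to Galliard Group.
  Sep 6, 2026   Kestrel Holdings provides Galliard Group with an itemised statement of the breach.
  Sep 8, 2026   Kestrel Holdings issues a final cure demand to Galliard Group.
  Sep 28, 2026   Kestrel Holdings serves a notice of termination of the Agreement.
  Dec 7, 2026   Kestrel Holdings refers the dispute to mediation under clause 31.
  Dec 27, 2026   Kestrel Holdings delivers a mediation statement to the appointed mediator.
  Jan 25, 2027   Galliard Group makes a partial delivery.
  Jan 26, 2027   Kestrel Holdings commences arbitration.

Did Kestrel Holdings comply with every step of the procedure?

Step 1: the window is 15–57 days after Aug 3, 2026 (when the breach is discovered), so Aug 18, 2026 through Sep 29, 2026; Sep 4, 2026 falls inside that range.
Step 2: 7 days after Sep 4, 2026 (when the default notice is delivered) is Sep 11, 2026; Sep 6, 2026 is within that limit.
Step 3: the earliest permitted date is 13 days after Aug 3, 2026 (when the breach is discovered), i.e. Aug 16, 2026; Sep 8, 2026 is on or after that date.
Step 4: the earliest permitted date is 21 days after Sep 6, 2026 (when the itemised statement is provided), i.e. Sep 27, 2026; Sep 28, 2026 is on or after that date.
Step 5: 67 days after Sep 28, 2026 (when the termination notice is served) is Dec 4, 2026; not done until Dec 7, 2026, 3 days after the deadline.

No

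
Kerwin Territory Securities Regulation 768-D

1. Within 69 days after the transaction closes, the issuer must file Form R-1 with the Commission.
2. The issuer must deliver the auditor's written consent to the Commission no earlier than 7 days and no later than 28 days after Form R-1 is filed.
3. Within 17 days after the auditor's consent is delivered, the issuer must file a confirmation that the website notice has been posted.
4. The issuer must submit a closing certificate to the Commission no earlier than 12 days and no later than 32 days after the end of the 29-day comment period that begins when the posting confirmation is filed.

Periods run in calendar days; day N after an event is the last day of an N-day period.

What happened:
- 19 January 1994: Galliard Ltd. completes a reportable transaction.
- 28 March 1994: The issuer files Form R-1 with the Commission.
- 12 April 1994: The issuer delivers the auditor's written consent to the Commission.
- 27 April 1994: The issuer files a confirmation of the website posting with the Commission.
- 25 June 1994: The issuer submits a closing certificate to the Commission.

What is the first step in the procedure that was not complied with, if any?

(1) due by 19 January 1994 + 69 days = 29 March 1994; completed 28 March 1994, before the deadline.
(2) the permitted window runs from 28 March 1994 + 7 = 4 April 1994 to 28 March 1994 + 28 = 25 April 1994; done 12 April 1994 — within the window.
(3) due by 12 April 1994 + 17 days = 29 April 1994; 27 April 1994 is within that limit.
(4) the permitted window runs from 26 May 1994 + 12 = 7 June 1994 to 26 May 1994 + 32 = 27 June 1994; done 25 June 1994 — within the window.

None — every step was satisfied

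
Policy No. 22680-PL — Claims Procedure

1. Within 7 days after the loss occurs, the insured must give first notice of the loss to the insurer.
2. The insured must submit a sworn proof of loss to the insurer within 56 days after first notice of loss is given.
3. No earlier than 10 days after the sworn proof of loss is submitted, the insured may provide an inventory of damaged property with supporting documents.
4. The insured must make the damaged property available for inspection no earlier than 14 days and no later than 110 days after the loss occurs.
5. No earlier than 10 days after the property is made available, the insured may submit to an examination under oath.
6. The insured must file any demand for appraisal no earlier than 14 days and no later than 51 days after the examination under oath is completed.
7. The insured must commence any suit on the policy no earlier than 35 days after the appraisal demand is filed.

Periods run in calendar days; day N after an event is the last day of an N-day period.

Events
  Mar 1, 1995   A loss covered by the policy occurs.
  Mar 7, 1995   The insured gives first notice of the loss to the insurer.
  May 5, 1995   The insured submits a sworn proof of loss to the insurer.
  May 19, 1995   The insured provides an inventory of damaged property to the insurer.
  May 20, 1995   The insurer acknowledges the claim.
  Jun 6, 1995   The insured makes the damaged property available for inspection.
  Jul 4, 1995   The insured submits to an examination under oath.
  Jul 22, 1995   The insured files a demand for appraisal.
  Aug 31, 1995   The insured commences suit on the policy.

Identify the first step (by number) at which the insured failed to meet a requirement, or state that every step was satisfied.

Step 2

(1) due by Mar 1, 1995 + 7 days = Mar 8, 1995; completed Mar 7, 1995, before the deadline.
(2) due by Mar 7, 1995 + 56 days = May 2, 1995; not done until May 5, 1995, 3 days after the deadline.
That is the first point of non-compliance.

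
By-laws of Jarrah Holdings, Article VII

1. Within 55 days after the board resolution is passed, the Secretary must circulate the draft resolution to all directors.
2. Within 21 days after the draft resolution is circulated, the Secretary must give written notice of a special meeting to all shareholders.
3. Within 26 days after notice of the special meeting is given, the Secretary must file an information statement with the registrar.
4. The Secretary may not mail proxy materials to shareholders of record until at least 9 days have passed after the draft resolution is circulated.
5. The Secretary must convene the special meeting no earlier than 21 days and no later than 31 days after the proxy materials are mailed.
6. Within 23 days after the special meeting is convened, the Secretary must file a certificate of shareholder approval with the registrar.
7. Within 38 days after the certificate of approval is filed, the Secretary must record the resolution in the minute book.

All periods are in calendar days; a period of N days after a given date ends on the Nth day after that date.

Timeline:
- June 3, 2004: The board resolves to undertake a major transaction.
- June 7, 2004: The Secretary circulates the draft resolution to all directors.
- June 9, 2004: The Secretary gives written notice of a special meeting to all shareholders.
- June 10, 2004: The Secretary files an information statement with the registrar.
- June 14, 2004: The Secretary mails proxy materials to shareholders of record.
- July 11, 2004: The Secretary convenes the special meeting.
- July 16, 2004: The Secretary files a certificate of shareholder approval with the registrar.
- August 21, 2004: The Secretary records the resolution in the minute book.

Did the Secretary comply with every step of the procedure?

No

Step 1: 55 days after June 3, 2004 (when the board resolution is passed) is July 28, 2004; done June 7, 2004 — timely.
Step 2: 21 days after June 7, 2004 (when the draft resolution is circulated) is June 28, 2004; done June 9, 2004 — timely.
Step 3: 26 days after June 9, 2004 (when notice of the special meeting is given) is July 5, 2004; done June 10, 2004 — timely.
Step 4: the earliest permitted date is 9 days after June 7, 2004 (when the draft resolution is circulated), i.e. June 16, 2004; acted on June 14, 2004, 2 days prematurely.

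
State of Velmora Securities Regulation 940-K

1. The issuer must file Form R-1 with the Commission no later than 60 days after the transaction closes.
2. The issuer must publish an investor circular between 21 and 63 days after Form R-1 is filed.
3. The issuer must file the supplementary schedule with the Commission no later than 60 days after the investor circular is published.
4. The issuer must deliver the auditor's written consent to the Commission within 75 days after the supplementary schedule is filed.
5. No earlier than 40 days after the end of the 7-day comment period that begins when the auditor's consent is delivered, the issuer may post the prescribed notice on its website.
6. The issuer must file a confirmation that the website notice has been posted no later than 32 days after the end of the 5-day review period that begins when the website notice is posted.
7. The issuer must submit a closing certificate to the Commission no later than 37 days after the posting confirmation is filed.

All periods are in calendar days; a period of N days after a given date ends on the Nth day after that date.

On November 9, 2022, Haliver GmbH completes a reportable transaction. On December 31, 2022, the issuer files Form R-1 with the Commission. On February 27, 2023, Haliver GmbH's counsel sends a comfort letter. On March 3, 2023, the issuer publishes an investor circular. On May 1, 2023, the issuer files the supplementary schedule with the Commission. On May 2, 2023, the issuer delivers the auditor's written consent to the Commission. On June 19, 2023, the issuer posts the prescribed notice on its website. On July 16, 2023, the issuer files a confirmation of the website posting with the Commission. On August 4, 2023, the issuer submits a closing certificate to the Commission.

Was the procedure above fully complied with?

Step 1 — counting 60 days from November 9, 2022 (when the transaction closes) gives a deadline of January 8, 2023; done December 31, 2022 — timely.
Step 2 — 21 and 63 days from December 31, 2022 (when Form R-1 is filed) are January 21, 2023 and March 4, 2023 respectively; March 3, 2023 falls inside that range.
Step 3 — counting 60 days from March 3, 2023 (when the investor circular is published) gives a deadline of May 2, 2023; done May 1, 2023 — timely.
Step 4 — counting 75 days from May 1, 2023 (when the supplementary schedule is filed) gives a deadline of July 15, 2023; completed May 2, 2023, before the deadline.
Step 5 — must wait 40 days from May 9, 2023 (end of the 7-day comment period, which began when the auditor's consent is delivered on May 2, 2023), so not before June 18, 2023; June 19, 2023 is on or after that date.
Step 6 — counting 32 days from June 24, 2023 (end of the 5-day review period, which began when the website notice is posted on June 19, 2023) gives a deadline of July 26, 2023; July 16, 2023 is within that limit.
Step 7 — counting 37 days from July 16, 2023 (when the posting confirmation is filed) gives a deadline of August 22, 2023; August 4, 2023 is within that limit.

Yes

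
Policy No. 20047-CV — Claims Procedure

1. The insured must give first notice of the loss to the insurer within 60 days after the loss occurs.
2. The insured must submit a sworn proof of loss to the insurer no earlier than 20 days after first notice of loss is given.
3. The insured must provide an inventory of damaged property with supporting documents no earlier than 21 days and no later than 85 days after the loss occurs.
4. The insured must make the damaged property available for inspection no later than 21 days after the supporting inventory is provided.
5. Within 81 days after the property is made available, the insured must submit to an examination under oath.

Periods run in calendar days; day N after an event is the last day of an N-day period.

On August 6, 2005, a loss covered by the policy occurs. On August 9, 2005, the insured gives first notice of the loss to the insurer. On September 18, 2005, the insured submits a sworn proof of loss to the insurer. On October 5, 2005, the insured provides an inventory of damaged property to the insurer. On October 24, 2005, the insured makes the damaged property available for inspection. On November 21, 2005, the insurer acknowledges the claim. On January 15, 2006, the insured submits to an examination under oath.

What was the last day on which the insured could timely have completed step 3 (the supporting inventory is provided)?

October 30, 2005

Step 3 runs from August 6, 2005, when the loss occurs. The window is 21–85 days after August 6, 2005; it closes on October 30, 2005.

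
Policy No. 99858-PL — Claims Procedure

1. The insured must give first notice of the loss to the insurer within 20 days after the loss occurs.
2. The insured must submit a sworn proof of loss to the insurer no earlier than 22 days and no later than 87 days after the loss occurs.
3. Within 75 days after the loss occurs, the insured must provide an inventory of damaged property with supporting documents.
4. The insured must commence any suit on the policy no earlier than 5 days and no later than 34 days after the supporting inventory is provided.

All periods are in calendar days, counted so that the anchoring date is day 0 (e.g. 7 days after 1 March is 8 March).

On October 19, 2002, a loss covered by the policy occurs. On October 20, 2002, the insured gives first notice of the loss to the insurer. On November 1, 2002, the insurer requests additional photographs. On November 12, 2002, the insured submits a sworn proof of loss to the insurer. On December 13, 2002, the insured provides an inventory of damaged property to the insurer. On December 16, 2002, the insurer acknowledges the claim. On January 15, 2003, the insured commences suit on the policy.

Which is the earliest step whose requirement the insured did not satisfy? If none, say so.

None — every step was satisfied

(1) due by October 19, 2002 + 20 days = November 8, 2002; done October 20, 2002 — timely.
(2) the permitted window runs from October 19, 2002 + 22 = November 10, 2002 to October 19, 2002 + 87 = January 14, 2003; November 12, 2002 falls inside that range.
(3) due by October 19, 2002 + 75 days = January 2, 2003; done December 13, 2002 — timely.
(4) the permitted window runs from December 13, 2002 + 5 = December 18, 2002 to December 13, 2002 + 34 = January 16, 2003; done January 15, 2003, which is between those dates.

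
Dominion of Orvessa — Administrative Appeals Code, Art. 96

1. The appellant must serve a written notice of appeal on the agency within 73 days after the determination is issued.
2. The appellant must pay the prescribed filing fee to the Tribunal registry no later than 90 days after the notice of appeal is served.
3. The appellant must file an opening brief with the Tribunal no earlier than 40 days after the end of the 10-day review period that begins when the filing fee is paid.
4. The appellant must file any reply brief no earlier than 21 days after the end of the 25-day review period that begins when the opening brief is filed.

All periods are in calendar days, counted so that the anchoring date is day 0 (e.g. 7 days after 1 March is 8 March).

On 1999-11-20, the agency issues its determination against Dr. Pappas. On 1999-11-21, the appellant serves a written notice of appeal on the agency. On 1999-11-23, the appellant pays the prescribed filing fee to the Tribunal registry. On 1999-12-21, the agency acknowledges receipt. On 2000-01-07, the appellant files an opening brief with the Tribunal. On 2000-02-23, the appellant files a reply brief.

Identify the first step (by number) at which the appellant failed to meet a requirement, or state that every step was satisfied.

Step 1 — counting 73 days from 1999-11-20 (when the determination is issued) gives a deadline of 2000-02-01; 1999-11-21 is within that limit.
Step 2 — counting 90 days from 1999-11-21 (when the notice of appeal is served) gives a deadline of 2000-02-19; completed 1999-11-23, before the deadline.
Step 3 — must wait 40 days from 1999-12-03 (end of the 10-day review period, which began when the filing fee is paid on 1999-11-23), so not before 2000-01-12; done 2000-01-07 — 5 days too early.

Step 3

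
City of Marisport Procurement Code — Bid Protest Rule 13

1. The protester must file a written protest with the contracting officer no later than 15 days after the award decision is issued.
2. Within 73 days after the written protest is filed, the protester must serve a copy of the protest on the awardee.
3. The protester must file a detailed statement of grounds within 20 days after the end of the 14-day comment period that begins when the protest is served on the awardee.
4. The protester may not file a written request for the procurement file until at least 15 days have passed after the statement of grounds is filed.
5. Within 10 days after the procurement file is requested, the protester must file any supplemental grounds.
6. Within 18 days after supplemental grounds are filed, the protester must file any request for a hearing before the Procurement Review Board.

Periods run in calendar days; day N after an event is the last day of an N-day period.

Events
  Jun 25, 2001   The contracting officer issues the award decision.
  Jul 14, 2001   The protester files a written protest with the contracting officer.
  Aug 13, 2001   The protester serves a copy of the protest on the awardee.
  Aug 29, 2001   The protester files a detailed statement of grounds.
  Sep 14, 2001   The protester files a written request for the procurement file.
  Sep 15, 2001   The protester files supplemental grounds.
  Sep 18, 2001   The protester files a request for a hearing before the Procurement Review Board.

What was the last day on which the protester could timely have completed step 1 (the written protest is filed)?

Step 1 runs from Jun 25, 2001, when the award decision is issued. 15 days after Jun 25, 2001 is Jul 10, 2001.

Jul 10, 2001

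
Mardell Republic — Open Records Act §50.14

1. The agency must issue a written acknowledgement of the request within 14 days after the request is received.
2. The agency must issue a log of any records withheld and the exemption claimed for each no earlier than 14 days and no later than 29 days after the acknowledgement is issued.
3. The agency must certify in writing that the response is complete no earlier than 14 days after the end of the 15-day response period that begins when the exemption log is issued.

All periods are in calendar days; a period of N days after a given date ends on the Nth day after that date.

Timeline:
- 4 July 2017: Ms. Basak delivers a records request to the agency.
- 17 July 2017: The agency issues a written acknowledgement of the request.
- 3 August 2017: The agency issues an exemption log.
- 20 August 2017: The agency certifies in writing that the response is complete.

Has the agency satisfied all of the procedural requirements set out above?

Step 1: 14 days after 4 July 2017 (when the request is received) is 18 July 2017; done 17 July 2017 — timely.
Step 2: the window is 14–29 days after 17 July 2017 (when the acknowledgement is issued), so 31 July 2017 through 15 August 2017; done 3 August 2017, which is between those dates.
Step 3: the earliest permitted date is 14 days after 18 August 2017 (end of the 15-day response period, which began when the exemption log is issued on 3 August 2017), i.e. 1 September 2017; acted on 20 August 2017, 12 days prematurely.

No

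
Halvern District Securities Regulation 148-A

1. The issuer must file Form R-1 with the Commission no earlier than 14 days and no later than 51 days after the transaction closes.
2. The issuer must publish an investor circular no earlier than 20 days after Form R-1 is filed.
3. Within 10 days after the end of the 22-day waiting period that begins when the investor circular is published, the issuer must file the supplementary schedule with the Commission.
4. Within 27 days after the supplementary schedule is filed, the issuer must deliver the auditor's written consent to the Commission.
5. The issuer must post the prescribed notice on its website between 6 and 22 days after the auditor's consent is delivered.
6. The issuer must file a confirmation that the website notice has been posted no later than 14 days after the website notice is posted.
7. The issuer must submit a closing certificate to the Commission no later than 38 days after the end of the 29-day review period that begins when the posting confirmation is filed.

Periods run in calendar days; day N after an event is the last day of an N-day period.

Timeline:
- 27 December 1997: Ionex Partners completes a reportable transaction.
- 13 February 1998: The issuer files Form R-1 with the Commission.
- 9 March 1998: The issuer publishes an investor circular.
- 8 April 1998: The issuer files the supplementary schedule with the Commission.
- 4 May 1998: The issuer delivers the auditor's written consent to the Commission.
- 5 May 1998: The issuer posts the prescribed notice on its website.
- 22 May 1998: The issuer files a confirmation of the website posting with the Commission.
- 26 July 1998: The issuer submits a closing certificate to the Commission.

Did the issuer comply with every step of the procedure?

Step 1: the window is 14–51 days after 27 December 1997 (when the transaction closes), so 10 January 1998 through 16 February 1998; 13 February 1998 falls inside that range.
Step 2: the earliest permitted date is 20 days after 13 February 1998 (when Form R-1 is filed), i.e. 5 March 1998; 9 March 1998 is on or after that date.
Step 3: 10 days after 31 March 1998 (end of the 22-day waiting period, which began when the investor circular is published on 9 March 1998) is 10 April 1998; done 8 April 1998 — timely.
Step 4: 27 days after 8 April 1998 (when the supplementary schedule is filed) is 5 May 1998; completed 4 May 1998, before the deadline.
Step 5: the window is 6–22 days after 4 May 1998 (when the auditor's consent is delivered), so 10 May 1998 through 26 May 1998; 5 May 1998 is 5 days too early.

No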